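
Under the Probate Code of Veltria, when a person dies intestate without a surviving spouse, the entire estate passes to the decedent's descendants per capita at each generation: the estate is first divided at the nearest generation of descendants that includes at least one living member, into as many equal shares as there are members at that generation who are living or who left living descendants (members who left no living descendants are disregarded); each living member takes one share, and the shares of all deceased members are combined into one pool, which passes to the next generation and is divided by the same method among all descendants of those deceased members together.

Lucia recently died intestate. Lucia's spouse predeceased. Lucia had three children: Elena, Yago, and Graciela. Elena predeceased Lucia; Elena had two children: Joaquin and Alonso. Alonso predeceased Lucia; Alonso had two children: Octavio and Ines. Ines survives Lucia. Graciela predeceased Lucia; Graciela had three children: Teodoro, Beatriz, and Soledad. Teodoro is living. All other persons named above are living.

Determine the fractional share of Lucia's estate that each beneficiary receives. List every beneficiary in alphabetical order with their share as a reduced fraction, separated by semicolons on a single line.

Beatriz 2/15; Ines 1/15; Joaquin 2/15; Octavio 1/15; Soledad 2/15; Teodoro 2/15; Yago 1/3

There is no surviving spouse, so the entire estate passes to Lucia's descendants per capita at each generation.
At generation 1 (Elena, Yago, Graciela) there are 3 shares of (1)/3 = 1/3 each.
Living: Yago — each takes 1/3.
Deceased: Elena and Graciela. Their combined 2/3 is pooled and carried to generation 2.
At generation 2 (Joaquin, Alonso, Teodoro, Beatriz, Soledad) there are 5 shares of (2/3)/5 = 2/15 each.
Living: Joaquin, Teodoro, Beatriz, and Soledad — each takes 2/15.
Deceased: Alonso. That 2/15 share is carried to generation 3.
At generation 3 (Octavio, Ines) there are 2 shares of (2/15)/2 = 1/15 each.
Living: Octavio and Ines — each takes 1/15.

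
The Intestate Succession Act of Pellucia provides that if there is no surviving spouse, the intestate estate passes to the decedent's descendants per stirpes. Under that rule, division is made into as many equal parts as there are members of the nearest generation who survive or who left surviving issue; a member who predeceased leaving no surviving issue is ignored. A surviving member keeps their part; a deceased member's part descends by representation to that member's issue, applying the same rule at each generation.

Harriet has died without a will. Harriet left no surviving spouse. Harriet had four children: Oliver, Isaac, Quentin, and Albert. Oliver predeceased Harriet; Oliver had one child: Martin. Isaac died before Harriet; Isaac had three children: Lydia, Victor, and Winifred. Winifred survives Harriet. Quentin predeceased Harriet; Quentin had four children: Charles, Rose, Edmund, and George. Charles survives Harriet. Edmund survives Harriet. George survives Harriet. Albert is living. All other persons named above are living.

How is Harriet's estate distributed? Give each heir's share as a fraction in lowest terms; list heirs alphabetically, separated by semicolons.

Albert 1/4; Charles 1/16; Edmund 1/16; George 1/16; Lydia 1/12; Martin 1/4; Rose 1/16; Victor 1/12; Winifred 1/12

There is no surviving spouse, so the entire estate passes to Harriet's descendants per stirpes.
The estate is divided into 4 equal shares of 1/4 among Oliver, Isaac, Quentin, Albert.
Oliver predeceased; the 1/4 allotted to Oliver's branch passes to Oliver's issue by representation.
Martin is the sole taker at this level and receives the full 1/4.
Isaac predeceased; the 1/4 allotted to Isaac's branch passes to Isaac's issue by representation.
The 1/4 is divided into 3 equal shares of 1/12 among Lydia, Victor, Winifred.
Lydia is living and takes 1/12.
Victor is living and takes 1/12.
Winifred is living and takes 1/12.
Quentin predeceased; the 1/4 allotted to Quentin's branch passes to Quentin's issue by representation.
The 1/4 is divided into 4 equal shares of 1/16 among Charles, Rose, Edmund, George.
Charles is living and takes 1/16.
Rose is living and takes 1/16.
Edmund is living and takes 1/16.
George is living and takes 1/16.
Albert is living and takes 1/4.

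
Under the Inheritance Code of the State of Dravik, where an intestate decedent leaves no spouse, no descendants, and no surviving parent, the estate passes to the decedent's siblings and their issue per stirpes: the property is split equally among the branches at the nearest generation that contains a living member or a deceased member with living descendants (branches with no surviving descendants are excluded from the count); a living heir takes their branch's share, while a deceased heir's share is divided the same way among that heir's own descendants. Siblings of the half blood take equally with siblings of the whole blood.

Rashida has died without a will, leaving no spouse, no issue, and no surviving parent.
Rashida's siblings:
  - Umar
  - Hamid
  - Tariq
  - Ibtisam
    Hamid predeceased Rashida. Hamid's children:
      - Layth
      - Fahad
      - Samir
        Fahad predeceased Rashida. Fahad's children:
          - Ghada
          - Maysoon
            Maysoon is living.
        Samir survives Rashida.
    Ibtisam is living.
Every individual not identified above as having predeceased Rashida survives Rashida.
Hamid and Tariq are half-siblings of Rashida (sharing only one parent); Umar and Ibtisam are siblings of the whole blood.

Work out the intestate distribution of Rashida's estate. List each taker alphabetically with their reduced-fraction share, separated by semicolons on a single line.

Ghada 1/24; Ibtisam 1/4; Layth 1/12; Maysoon 1/24; Samir 1/12; Tariq 1/4; Umar 1/4

No spouse, descendants, or parent survives, so the estate passes to Rashida's siblings per stirpes.
Half-blood and whole-blood siblings take equally under the stated rule.
The estate is divided into 4 equal shares of 1/4 among Umar, Hamid, Tariq, Ibtisam.
Umar is living and takes 1/4.
Hamid predeceased; the 1/4 allotted to Hamid's branch passes to Hamid's issue by representation.
The 1/4 is divided into 3 equal shares of 1/12 among Layth, Fahad, Samir.
Layth is living and takes 1/12.
Fahad predeceased; the 1/12 allotted to Fahad's branch passes to Fahad's issue by representation.
The 1/12 is divided into 2 equal shares of 1/24 among Ghada, Maysoon.
Ghada is living and takes 1/24.
Maysoon is living and takes 1/24.
Samir is living and takes 1/12.
Tariq is living and takes 1/4.
Ibtisam is living and takes 1/4.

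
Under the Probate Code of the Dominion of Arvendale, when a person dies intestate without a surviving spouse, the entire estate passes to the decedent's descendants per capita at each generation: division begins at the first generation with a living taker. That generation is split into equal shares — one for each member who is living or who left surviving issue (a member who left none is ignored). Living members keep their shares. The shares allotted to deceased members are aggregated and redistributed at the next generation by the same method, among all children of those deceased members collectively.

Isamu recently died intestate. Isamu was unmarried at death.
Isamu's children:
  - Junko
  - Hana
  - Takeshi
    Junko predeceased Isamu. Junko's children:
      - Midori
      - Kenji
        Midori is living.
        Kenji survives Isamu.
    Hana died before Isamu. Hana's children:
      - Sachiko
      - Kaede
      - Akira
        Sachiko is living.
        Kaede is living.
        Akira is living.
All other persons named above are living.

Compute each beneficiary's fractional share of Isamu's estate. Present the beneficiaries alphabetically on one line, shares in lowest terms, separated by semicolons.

Akira 2/15; Kaede 2/15; Kenji 2/15; Midori 2/15; Sachiko 2/15; Takeshi 1/3

There is no surviving spouse, so the entire estate passes to Isamu's descendants per capita at each generation.
At generation 1 (Junko, Hana, Takeshi) there are 3 shares of (1)/3 = 1/3 each.
Living: Takeshi — each takes 1/3.
Deceased: Junko and Hana. Their combined 2/3 is pooled and carried to generation 2.
At generation 2 (Midori, Kenji, Sachiko, Kaede, Akira) there are 5 shares of (2/3)/5 = 2/15 each.
Living: Midori, Kenji, Sachiko, Kaede, and Akira — each takes 2/15.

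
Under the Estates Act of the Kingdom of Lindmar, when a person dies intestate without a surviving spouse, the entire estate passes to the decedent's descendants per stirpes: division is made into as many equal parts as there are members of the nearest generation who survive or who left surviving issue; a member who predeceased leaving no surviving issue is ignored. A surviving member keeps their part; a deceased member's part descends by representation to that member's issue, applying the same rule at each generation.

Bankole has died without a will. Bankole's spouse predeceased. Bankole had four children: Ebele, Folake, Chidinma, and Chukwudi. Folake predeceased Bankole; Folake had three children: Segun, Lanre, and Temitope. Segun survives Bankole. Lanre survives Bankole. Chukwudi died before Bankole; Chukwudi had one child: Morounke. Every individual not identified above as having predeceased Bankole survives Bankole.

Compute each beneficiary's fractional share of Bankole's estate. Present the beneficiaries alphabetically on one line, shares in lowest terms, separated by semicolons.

Chidinma 1/4; Ebele 1/4; Lanre 1/12; Morounke 1/4; Segun 1/12; Temitope 1/12

There is no surviving spouse, so the entire estate passes to Bankole's descendants per stirpes.
The estate is divided into 4 equal shares of 1/4 among Ebele, Folake, Chidinma, Chukwudi.
Ebele is living and takes 1/4.
Folake predeceased; the 1/4 allotted to Folake's branch passes to Folake's issue by representation.
The 1/4 is divided into 3 equal shares of 1/12 among Segun, Lanre, Temitope.
Segun is living and takes 1/12.
Lanre is living and takes 1/12.
Temitope is living and takes 1/12.
Chidinma is living and takes 1/4.
Chukwudi predeceased; the 1/4 allotted to Chukwudi's branch passes to Chukwudi's issue by representation.
Morounke is the sole taker at this level and receives the full 1/4.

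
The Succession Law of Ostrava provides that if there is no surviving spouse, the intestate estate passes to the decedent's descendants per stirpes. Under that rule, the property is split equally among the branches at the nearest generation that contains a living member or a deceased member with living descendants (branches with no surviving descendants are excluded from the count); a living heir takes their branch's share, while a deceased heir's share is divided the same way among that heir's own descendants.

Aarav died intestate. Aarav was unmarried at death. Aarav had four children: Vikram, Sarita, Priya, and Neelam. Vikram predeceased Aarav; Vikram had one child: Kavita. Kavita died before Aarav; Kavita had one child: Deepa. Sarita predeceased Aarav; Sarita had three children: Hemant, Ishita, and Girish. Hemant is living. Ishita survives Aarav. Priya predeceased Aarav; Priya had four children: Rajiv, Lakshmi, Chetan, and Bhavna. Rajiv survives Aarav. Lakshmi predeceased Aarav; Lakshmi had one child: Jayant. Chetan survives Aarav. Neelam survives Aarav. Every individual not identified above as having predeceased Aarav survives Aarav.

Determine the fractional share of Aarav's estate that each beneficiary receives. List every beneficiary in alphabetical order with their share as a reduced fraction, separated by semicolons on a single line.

Bhavna 1/16; Chetan 1/16; Deepa 1/4; Girish 1/12; Hemant 1/12; Ishita 1/12; Jayant 1/16; Neelam 1/4; Rajiv 1/16

There is no surviving spouse, so the entire estate passes to Aarav's descendants per stirpes.
The estate is divided into 4 equal shares of 1/4 among Vikram, Sarita, Priya, Neelam.
Vikram predeceased; the 1/4 allotted to Vikram's branch passes to Vikram's issue by representation.
Kavita's line is the sole branch at this level, so the full 1/4 passes to Kavita's issue by representation.
Deepa is the sole taker at this level and receives the full 1/4.
Sarita predeceased; the 1/4 allotted to Sarita's branch passes to Sarita's issue by representation.
The 1/4 is divided into 3 equal shares of 1/12 among Hemant, Ishita, Girish.
Hemant is living and takes 1/12.
Ishita is living and takes 1/12.
Girish is living and takes 1/12.
Priya predeceased; the 1/4 allotted to Priya's branch passes to Priya's issue by representation.
The 1/4 is divided into 4 equal shares of 1/16 among Rajiv, Lakshmi, Chetan, Bhavna.
Rajiv is living and takes 1/16.
Lakshmi predeceased; the 1/16 allotted to Lakshmi's branch passes to Lakshmi's issue by representation.
Jayant is the sole taker at this level and receives the full 1/16.
Chetan is living and takes 1/16.
Bhavna is living and takes 1/16.
Neelam is living and takes 1/4.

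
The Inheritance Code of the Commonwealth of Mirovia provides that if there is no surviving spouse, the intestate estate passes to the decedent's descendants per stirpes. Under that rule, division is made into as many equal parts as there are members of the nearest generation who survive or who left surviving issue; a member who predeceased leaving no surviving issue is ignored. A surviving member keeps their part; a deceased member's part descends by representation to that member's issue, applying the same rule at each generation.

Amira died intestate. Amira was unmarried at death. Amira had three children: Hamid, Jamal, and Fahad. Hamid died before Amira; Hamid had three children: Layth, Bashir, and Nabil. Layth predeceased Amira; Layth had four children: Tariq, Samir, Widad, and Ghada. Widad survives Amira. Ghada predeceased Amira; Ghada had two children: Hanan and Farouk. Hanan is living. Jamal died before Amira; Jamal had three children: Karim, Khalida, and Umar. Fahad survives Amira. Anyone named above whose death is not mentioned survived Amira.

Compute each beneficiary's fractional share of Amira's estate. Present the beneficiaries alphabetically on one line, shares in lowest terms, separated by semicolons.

There is no surviving spouse, so the entire estate passes to Amira's descendants per stirpes.
The estate is divided into 3 equal shares of 1/3 among Hamid, Jamal, Fahad.
Hamid predeceased; the 1/3 allotted to Hamid's branch passes to Hamid's issue by representation.
The 1/3 is divided into 3 equal shares of 1/9 among Layth, Bashir, Nabil.
Layth predeceased; the 1/9 allotted to Layth's branch passes to Layth's issue by representation.
The 1/9 is divided into 4 equal shares of 1/36 among Tariq, Samir, Widad, Ghada.
Tariq is living and takes 1/36.
Samir is living and takes 1/36.
Widad is living and takes 1/36.
Ghada predeceased; the 1/36 allotted to Ghada's branch passes to Ghada's issue by representation.
The 1/36 is divided into 2 equal shares of 1/72 among Hanan, Farouk.
Hanan is living and takes 1/72.
Farouk is living and takes 1/72.
Bashir is living and takes 1/9.
Nabil is living and takes 1/9.
Jamal predeceased; the 1/3 allotted to Jamal's branch passes to Jamal's issue by representation.
The 1/3 is divided into 3 equal shares of 1/9 among Karim, Khalida, Umar.
Karim is living and takes 1/9.
Khalida is living and takes 1/9.
Umar is living and takes 1/9.
Fahad is living and takes 1/3.

Bashir 1/9; Fahad 1/3; Farouk 1/72; Hanan 1/72; Karim 1/9; Khalida 1/9; Nabil 1/9; Samir 1/36; Tariq 1/36; Umar 1/9; Widad 1/36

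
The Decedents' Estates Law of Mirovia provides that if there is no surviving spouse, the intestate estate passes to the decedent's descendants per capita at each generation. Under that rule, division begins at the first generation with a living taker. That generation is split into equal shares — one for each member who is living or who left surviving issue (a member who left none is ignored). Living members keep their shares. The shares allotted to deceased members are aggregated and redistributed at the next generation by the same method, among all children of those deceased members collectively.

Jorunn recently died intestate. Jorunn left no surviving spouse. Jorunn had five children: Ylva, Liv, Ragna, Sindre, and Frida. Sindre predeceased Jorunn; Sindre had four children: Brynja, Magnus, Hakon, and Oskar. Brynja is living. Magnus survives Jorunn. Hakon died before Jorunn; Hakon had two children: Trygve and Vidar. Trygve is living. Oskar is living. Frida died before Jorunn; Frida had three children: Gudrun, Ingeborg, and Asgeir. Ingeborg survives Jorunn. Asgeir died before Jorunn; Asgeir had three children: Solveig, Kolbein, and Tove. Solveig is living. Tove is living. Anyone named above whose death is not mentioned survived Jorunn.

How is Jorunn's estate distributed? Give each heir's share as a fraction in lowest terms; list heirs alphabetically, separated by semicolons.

Brynja 2/35; Gudrun 2/35; Ingeborg 2/35; Kolbein 4/175; Liv 1/5; Magnus 2/35; Oskar 2/35; Ragna 1/5; Solveig 4/175; Tove 4/175; Trygve 4/175; Vidar 4/175; Ylva 1/5

There is no surviving spouse, so the entire estate passes to Jorunn's descendants per capita at each generation.
At generation 1 (Ylva, Liv, Ragna, Sindre, Frida) there are 5 shares of (1)/5 = 1/5 each.
Living: Ylva, Liv, and Ragna — each takes 1/5.
Deceased: Sindre and Frida. Their combined 2/5 is pooled and carried to generation 2.
At generation 2 (Brynja, Magnus, Hakon, Oskar, Gudrun, Ingeborg, Asgeir) there are 7 shares of (2/5)/7 = 2/35 each.
Living: Brynja, Magnus, Oskar, Gudrun, and Ingeborg — each takes 2/35.
Deceased: Hakon and Asgeir. Their combined 4/35 is pooled and carried to generation 3.
At generation 3 (Trygve, Vidar, Solveig, Kolbein, Tove) there are 5 shares of (4/35)/5 = 4/175 each.
Living: Trygve, Vidar, Solveig, Kolbein, and Tove — each takes 4/175.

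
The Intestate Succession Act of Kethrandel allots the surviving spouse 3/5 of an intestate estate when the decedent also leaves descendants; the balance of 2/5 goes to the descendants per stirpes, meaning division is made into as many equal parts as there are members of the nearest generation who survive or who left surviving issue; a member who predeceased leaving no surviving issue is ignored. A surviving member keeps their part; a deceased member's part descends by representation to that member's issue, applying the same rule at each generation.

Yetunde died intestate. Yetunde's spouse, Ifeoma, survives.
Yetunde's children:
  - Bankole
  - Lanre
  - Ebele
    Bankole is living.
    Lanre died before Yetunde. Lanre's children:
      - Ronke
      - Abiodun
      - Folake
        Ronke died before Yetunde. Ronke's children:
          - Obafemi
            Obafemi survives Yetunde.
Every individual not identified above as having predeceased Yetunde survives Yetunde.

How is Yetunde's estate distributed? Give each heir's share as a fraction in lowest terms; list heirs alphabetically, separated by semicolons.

Ifeoma, as surviving spouse, takes 3/5.
The remaining 2/5 passes to Yetunde's descendants per stirpes.
The 2/5 is divided into 3 equal shares of 2/15 among Bankole, Lanre, Ebele.
Bankole is living and takes 2/15.
Lanre predeceased; the 2/15 allotted to Lanre's branch passes to Lanre's issue by representation.
The 2/15 is divided into 3 equal shares of 2/45 among Ronke, Abiodun, Folake.
Ronke predeceased; the 2/45 allotted to Ronke's branch passes to Ronke's issue by representation.
Obafemi is the sole taker at this level and receives the full 2/45.
Abiodun is living and takes 2/45.
Folake is living and takes 2/45.
Ebele is living and takes 2/15.

Abiodun 2/45; Bankole 2/15; Ebele 2/15; Folake 2/45; Ifeoma 3/5; Obafemi 2/45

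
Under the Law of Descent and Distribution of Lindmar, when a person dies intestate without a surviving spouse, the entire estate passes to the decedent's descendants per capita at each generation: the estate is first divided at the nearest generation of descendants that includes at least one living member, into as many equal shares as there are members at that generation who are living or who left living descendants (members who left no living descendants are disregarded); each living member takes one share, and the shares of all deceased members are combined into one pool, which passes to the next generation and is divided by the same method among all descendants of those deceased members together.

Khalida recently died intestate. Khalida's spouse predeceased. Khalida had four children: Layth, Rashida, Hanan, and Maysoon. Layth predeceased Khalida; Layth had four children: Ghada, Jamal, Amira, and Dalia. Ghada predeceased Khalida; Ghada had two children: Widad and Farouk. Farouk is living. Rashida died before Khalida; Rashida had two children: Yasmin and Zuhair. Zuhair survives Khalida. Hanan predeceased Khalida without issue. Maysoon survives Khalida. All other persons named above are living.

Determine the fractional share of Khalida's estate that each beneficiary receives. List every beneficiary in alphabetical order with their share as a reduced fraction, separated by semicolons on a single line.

Amira 1/9; Dalia 1/9; Farouk 1/18; Jamal 1/9; Maysoon 1/3; Widad 1/18; Yasmin 1/9; Zuhair 1/9

There is no surviving spouse, so the entire estate passes to Khalida's descendants per capita at each generation.
At generation 1 (Layth, Rashida, Maysoon) there are 3 shares of (1)/3 = 1/3 each.
Living: Maysoon — each takes 1/3.
Deceased: Layth and Rashida. Their combined 2/3 is pooled and carried to generation 2.
At generation 2 (Ghada, Jamal, Amira, Dalia, Yasmin, Zuhair) there are 6 shares of (2/3)/6 = 1/9 each.
Living: Jamal, Amira, Dalia, Yasmin, and Zuhair — each takes 1/9.
Deceased: Ghada. That 1/9 share is carried to generation 3.
At generation 3 (Widad, Farouk) there are 2 shares of (1/9)/2 = 1/18 each.
Living: Widad and Farouk — each takes 1/18.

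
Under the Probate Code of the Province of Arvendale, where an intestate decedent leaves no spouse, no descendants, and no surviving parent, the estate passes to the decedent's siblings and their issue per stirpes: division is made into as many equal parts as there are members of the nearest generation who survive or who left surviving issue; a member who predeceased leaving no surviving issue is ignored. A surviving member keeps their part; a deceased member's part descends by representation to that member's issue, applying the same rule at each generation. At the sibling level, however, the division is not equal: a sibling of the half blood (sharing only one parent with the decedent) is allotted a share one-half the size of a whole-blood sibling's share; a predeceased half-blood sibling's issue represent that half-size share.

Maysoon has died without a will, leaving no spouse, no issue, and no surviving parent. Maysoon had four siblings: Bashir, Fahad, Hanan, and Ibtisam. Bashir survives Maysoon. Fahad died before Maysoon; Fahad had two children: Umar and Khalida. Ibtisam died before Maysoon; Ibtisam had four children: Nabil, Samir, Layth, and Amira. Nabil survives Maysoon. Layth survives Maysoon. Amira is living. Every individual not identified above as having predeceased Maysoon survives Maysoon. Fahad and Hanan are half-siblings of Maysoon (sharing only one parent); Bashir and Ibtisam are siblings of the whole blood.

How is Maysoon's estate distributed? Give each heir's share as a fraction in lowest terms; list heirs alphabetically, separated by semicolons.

No spouse, descendants, or parent survives, so the estate passes to Maysoon's siblings per stirpes.
Half-blood siblings count for one-half the weight of whole-blood siblings at the initial division.
Dividing 1 in proportion to weights (total weight 3): Bashir (weight 1) → 1/3; Fahad (weight 1/2) → 1/6; Hanan (weight 1/2) → 1/6; Ibtisam (weight 1) → 1/3.
Bashir is living and takes 1/3.
Fahad predeceased; the 1/6 allotted to Fahad's branch passes to Fahad's issue by representation.
The 1/6 is divided into 2 equal shares of 1/12 among Umar, Khalida.
Umar is living and takes 1/12.
Khalida is living and takes 1/12.
Hanan is living and takes 1/6.
Ibtisam predeceased; the 1/3 allotted to Ibtisam's branch passes to Ibtisam's issue by representation.
The 1/3 is divided into 4 equal shares of 1/12 among Nabil, Samir, Layth, Amira.
Nabil is living and takes 1/12.
Samir is living and takes 1/12.
Layth is living and takes 1/12.
Amira is living and takes 1/12.

Amira 1/12; Bashir 1/3; Hanan 1/6; Khalida 1/12; Layth 1/12; Nabil 1/12; Samir 1/12; Umar 1/12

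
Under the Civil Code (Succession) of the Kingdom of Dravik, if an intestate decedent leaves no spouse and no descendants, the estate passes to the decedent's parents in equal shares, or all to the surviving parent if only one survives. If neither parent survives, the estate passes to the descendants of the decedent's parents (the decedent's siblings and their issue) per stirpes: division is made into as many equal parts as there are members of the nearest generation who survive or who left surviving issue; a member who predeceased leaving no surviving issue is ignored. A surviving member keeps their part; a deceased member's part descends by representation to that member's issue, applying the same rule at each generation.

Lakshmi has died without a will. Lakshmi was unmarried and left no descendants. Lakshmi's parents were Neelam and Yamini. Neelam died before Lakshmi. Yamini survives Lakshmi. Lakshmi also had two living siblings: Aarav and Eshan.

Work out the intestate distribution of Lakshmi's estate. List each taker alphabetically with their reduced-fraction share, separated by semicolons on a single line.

Yamini 1

Only one parent, Yamini, survives, so Yamini takes the entire estate. The siblings take nothing because a surviving parent has priority.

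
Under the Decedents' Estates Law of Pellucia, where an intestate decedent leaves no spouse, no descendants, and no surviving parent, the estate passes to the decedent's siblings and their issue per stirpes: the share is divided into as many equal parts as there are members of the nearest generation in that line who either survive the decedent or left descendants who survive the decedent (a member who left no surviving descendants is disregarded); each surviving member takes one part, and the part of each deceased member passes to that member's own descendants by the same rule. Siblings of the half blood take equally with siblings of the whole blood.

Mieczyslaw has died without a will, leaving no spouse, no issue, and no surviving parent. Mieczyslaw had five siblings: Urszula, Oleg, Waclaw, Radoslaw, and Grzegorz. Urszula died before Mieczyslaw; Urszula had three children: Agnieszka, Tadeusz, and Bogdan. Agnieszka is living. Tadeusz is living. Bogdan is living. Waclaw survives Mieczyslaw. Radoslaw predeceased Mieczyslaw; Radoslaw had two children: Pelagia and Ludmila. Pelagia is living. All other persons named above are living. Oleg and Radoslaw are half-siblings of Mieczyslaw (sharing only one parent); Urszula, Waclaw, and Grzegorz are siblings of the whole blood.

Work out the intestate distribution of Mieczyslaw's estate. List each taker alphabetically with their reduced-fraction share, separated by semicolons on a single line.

Agnieszka 1/15; Bogdan 1/15; Grzegorz 1/5; Ludmila 1/10; Oleg 1/5; Pelagia 1/10; Tadeusz 1/15; Waclaw 1/5

No spouse, descendants, or parent survives, so the estate passes to Mieczyslaw's siblings per stirpes.
Half-blood and whole-blood siblings take equally under the stated rule.
The estate is divided into 5 equal shares of 1/5 among Urszula, Oleg, Waclaw, Radoslaw, Grzegorz.
Urszula predeceased; the 1/5 allotted to Urszula's branch passes to Urszula's issue by representation.
The 1/5 is divided into 3 equal shares of 1/15 among Agnieszka, Tadeusz, Bogdan.
Agnieszka is living and takes 1/15.
Tadeusz is living and takes 1/15.
Bogdan is living and takes 1/15.
Oleg is living and takes 1/5.
Waclaw is living and takes 1/5.
Radoslaw predeceased; the 1/5 allotted to Radoslaw's branch passes to Radoslaw's issue by representation.
The 1/5 is divided into 2 equal shares of 1/10 among Pelagia, Ludmila.
Pelagia is living and takes 1/10.
Ludmila is living and takes 1/10.
Grzegorz is living and takes 1/5.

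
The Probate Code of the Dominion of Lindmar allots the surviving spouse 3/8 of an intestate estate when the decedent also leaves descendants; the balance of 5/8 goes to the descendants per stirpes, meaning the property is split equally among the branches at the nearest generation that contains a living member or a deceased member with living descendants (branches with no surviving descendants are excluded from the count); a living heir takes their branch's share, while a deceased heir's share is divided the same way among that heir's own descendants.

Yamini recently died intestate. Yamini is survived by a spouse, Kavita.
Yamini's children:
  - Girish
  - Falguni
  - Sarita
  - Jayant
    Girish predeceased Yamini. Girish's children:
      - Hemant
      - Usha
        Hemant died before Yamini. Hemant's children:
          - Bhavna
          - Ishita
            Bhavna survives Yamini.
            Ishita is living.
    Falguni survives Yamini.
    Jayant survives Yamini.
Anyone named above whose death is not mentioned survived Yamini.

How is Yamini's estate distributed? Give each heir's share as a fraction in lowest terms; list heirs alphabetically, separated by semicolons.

Kavita, as surviving spouse, takes 3/8.
The remaining 5/8 passes to Yamini's descendants per stirpes.
The 5/8 is divided into 4 equal shares of 5/32 among Girish, Falguni, Sarita, Jayant.
Girish predeceased; the 5/32 allotted to Girish's branch passes to Girish's issue by representation.
The 5/32 is divided into 2 equal shares of 5/64 among Hemant, Usha.
Hemant predeceased; the 5/64 allotted to Hemant's branch passes to Hemant's issue by representation.
The 5/64 is divided into 2 equal shares of 5/128 among Bhavna, Ishita.
Bhavna is living and takes 5/128.
Ishita is living and takes 5/128.
Usha is living and takes 5/64.
Falguni is living and takes 5/32.
Sarita is living and takes 5/32.
Jayant is living and takes 5/32.

Bhavna 5/128; Falguni 5/32; Ishita 5/128; Jayant 5/32; Kavita 3/8; Sarita 5/32; Usha 5/64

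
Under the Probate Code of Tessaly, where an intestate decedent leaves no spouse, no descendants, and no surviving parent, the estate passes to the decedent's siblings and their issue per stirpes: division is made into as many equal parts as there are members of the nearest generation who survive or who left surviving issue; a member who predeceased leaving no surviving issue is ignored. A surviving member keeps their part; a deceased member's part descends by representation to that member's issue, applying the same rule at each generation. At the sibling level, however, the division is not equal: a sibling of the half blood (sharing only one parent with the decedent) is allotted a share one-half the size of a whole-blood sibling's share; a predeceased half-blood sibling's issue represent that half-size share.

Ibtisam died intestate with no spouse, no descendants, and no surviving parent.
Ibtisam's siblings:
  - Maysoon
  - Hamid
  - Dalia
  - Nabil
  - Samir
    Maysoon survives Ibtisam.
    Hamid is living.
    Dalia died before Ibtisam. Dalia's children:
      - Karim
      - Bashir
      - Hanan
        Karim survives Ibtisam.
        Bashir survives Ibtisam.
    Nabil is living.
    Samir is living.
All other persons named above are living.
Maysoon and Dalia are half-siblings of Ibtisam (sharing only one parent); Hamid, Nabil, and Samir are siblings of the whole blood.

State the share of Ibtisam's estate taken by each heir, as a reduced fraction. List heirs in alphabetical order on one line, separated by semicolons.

No spouse, descendants, or parent survives, so the estate passes to Ibtisam's siblings per stirpes.
Half-blood siblings count for one-half the weight of whole-blood siblings at the initial division.
Dividing 1 in proportion to weights (total weight 4): Maysoon (weight 1/2) → 1/8; Hamid (weight 1) → 1/4; Dalia (weight 1/2) → 1/8; Nabil (weight 1) → 1/4; Samir (weight 1) → 1/4.
Maysoon is living and takes 1/8.
Hamid is living and takes 1/4.
Dalia predeceased; the 1/8 allotted to Dalia's branch passes to Dalia's issue by representation.
The 1/8 is divided into 3 equal shares of 1/24 among Karim, Bashir, Hanan.
Karim is living and takes 1/24.
Bashir is living and takes 1/24.
Hanan is living and takes 1/24.
Nabil is living and takes 1/4.
Samir is living and takes 1/4.

Bashir 1/24; Hamid 1/4; Hanan 1/24; Karim 1/24; Maysoon 1/8; Nabil 1/4; Samir 1/4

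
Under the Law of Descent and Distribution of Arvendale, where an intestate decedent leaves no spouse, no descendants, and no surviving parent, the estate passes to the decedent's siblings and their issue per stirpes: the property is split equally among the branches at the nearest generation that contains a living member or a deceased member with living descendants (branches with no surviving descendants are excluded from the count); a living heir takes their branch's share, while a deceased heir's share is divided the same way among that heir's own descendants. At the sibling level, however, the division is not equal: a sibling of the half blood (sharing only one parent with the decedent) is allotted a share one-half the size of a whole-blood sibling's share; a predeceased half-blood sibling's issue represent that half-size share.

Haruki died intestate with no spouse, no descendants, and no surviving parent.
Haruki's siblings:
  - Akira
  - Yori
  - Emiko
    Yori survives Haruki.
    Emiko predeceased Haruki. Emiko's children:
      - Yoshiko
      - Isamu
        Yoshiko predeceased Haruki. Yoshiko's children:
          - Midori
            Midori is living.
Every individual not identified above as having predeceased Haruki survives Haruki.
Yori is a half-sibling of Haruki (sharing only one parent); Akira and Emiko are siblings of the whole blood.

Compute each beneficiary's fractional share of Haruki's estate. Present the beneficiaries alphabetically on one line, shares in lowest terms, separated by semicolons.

No spouse, descendants, or parent survives, so the estate passes to Haruki's siblings per stirpes.
Half-blood siblings count for one-half the weight of whole-blood siblings at the initial division.
Dividing 1 in proportion to weights (total weight 5/2): Akira (weight 1) → 2/5; Yori (weight 1/2) → 1/5; Emiko (weight 1) → 2/5.
Akira is living and takes 2/5.
Yori is living and takes 1/5.
Emiko predeceased; the 2/5 allotted to Emiko's branch passes to Emiko's issue by representation.
The 2/5 is divided into 2 equal shares of 1/5 among Yoshiko, Isamu.
Yoshiko predeceased; the 1/5 allotted to Yoshiko's branch passes to Yoshiko's issue by representation.
Midori is the sole taker at this level and receives the full 1/5.
Isamu is living and takes 1/5.

Akira 2/5; Isamu 1/5; Midori 1/5; Yori 1/5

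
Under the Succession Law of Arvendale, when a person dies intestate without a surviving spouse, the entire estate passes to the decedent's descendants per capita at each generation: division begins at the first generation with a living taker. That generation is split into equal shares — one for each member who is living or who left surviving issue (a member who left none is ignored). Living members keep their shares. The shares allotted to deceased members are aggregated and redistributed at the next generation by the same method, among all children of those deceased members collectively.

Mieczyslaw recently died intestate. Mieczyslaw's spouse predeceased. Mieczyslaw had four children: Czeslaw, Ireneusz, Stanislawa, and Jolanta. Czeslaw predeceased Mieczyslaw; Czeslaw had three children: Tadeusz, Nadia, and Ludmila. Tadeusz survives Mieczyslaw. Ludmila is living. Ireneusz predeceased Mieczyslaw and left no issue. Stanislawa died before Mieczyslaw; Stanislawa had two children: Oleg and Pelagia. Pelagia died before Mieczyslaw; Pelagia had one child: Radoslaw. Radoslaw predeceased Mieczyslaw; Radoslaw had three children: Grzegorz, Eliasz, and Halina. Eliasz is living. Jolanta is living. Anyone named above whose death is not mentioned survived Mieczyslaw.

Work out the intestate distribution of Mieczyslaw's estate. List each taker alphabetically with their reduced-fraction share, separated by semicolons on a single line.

There is no surviving spouse, so the entire estate passes to Mieczyslaw's descendants per capita at each generation.
At generation 1 (Czeslaw, Stanislawa, Jolanta) there are 3 shares of (1)/3 = 1/3 each.
Living: Jolanta — each takes 1/3.
Deceased: Czeslaw and Stanislawa. Their combined 2/3 is pooled and carried to generation 2.
At generation 2 (Tadeusz, Nadia, Ludmila, Oleg, Pelagia) there are 5 shares of (2/3)/5 = 2/15 each.
Living: Tadeusz, Nadia, Ludmila, and Oleg — each takes 2/15.
Deceased: Pelagia. That 2/15 share is carried to generation 3.
At generation 3 (Radoslaw) there are 1 shares of (2/15)/1 = 2/15 each.
Deceased: Radoslaw. That 2/15 share is carried to generation 4.
At generation 4 (Grzegorz, Eliasz, Halina) there are 3 shares of (2/15)/3 = 2/45 each.
Living: Grzegorz, Eliasz, and Halina — each takes 2/45.

Eliasz 2/45; Grzegorz 2/45; Halina 2/45; Jolanta 1/3; Ludmila 2/15; Nadia 2/15; Oleg 2/15; Tadeusz 2/15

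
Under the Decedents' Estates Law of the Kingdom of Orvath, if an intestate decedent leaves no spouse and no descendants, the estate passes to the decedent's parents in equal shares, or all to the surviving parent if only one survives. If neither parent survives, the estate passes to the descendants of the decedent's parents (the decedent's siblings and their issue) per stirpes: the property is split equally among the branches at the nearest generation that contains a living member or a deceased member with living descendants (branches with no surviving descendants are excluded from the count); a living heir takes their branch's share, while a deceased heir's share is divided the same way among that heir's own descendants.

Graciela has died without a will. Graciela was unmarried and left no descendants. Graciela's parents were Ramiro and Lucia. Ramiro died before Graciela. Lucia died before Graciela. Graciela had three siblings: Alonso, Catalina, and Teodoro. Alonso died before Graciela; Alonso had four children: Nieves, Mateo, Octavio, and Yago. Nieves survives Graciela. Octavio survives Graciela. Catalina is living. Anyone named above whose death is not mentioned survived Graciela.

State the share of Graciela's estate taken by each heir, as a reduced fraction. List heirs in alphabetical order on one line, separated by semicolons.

Catalina 1/3; Mateo 1/12; Nieves 1/12; Octavio 1/12; Teodoro 1/3; Yago 1/12

Neither parent survives and there are no descendants, so the estate passes to Graciela's siblings and their issue per stirpes.
The estate is divided into 3 equal shares of 1/3 among Alonso, Catalina, Teodoro.
Alonso predeceased; the 1/3 allotted to Alonso's branch passes to Alonso's issue by representation.
The 1/3 is divided into 4 equal shares of 1/12 among Nieves, Mateo, Octavio, Yago.
Nieves is living and takes 1/12.
Mateo is living and takes 1/12.
Octavio is living and takes 1/12.
Yago is living and takes 1/12.
Catalina is living and takes 1/3.
Teodoro is living and takes 1/3.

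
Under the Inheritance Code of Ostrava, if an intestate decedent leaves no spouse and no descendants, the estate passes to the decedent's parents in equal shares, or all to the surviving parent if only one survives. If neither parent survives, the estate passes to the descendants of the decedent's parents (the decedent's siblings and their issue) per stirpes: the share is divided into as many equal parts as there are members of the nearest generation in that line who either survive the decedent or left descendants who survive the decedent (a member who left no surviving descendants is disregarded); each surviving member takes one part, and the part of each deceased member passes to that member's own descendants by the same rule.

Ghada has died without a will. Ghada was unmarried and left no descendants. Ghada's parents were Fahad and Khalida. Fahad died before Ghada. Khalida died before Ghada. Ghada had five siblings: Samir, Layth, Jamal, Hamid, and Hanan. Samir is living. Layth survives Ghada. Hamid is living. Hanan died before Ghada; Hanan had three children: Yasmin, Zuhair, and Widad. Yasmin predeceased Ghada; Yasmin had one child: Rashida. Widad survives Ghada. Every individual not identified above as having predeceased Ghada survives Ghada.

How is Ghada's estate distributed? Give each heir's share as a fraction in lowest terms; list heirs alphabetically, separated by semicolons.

Hamid 1/5; Jamal 1/5; Layth 1/5; Rashida 1/15; Samir 1/5; Widad 1/15; Zuhair 1/15

Neither parent survives and there are no descendants, so the estate passes to Ghada's siblings and their issue per stirpes.
The estate is divided into 5 equal shares of 1/5 among Samir, Layth, Jamal, Hamid, Hanan.
Samir is living and takes 1/5.
Layth is living and takes 1/5.
Jamal is living and takes 1/5.
Hamid is living and takes 1/5.
Hanan predeceased; the 1/5 allotted to Hanan's branch passes to Hanan's issue by representation.
The 1/5 is divided into 3 equal shares of 1/15 among Yasmin, Zuhair, Widad.
Yasmin predeceased; the 1/15 allotted to Yasmin's branch passes to Yasmin's issue by representation.
Rashida is the sole taker at this level and receives the full 1/15.
Zuhair is living and takes 1/15.
Widad is living and takes 1/15.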